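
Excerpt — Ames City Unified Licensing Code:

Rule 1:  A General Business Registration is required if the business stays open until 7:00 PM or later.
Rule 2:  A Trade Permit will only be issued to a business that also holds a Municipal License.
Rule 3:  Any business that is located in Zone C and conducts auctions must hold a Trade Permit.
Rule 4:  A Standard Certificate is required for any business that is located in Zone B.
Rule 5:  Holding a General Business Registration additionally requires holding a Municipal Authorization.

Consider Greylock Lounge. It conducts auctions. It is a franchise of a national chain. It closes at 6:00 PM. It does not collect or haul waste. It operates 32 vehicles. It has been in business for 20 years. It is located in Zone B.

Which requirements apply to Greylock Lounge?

Rule 1: closes 6:00 PM, at/before 7:00 PM → General Business Registration not required.
Rule 2: Trade Permit is not required → no effect.
Rule 3: is located in Zone B (not: is located in Zone C); conducts auctions → Trade Permit not required.
Rule 4: is located in Zone B → Standard Certificate required.
Rule 5: General Business Registration is not required → no effect.

Standard Certificate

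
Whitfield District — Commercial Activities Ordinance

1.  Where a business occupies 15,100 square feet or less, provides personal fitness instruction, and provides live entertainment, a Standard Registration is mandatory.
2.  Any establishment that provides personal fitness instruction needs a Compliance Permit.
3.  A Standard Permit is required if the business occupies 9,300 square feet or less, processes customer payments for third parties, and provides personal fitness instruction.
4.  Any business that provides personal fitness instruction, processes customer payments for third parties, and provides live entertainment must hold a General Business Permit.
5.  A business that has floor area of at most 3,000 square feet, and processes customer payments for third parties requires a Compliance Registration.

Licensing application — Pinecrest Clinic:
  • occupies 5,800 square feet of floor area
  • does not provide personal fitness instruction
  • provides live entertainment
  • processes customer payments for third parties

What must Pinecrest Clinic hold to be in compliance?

None

1. floor area 5,800 square feet ≤ 15,100 square feet; does not provide personal fitness instruction; provides live entertainment → Standard Registration not required.
2. does not provide personal fitness instruction → Compliance Permit not required.
3. floor area 5,800 square feet ≤ 9,300 square feet; processes customer payments for third parties; does not provide personal fitness instruction → Standard Permit not required.
4. does not provide personal fitness instruction; processes customer payments for third parties; provides live entertainment → General Business Permit not required.
5. floor area 5,800 square feet > 3,000 square feet; processes customer payments for third parties → Compliance Registration not required.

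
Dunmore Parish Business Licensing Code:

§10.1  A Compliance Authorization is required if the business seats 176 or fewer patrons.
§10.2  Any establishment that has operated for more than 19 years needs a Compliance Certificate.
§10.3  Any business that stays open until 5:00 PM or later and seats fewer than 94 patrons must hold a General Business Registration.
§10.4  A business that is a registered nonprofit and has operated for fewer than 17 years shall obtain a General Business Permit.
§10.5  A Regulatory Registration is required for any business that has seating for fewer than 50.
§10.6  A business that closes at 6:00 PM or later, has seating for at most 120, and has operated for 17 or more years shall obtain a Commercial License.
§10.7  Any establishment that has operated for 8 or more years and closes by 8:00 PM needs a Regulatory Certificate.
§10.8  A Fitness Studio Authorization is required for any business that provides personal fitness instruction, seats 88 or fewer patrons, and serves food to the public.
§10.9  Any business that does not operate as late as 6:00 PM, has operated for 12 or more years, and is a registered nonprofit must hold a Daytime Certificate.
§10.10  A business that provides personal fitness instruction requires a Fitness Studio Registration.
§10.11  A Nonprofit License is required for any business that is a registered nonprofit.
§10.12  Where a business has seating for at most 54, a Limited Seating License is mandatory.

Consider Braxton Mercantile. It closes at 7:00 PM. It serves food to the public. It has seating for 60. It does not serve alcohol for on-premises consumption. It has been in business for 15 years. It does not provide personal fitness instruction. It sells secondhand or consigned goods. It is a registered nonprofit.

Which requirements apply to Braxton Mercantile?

§10.1 seating 60 ≤ 176 → Compliance Authorization required.
§10.2 years in business 15 ≤ 19 → Compliance Certificate not required.
§10.3 closes 7:00 PM, after 5:00 PM; seating 60 < 94 → General Business Registration required.
§10.4 is a registered nonprofit; years in business 15 < 17 → General Business Permit required.
§10.5 seating 60 ≥ 50 → Regulatory Registration not required.
§10.6 closes 7:00 PM, after 6:00 PM; seating 60 ≤ 120; years in business 15 < 17 → Commercial License not required.
§10.7 years in business 15 ≥ 8; closes 7:00 PM, at/before 8:00 PM → Regulatory Certificate required.
§10.8 does not provide personal fitness instruction; seating 60 ≤ 88; serves food to the public → Fitness Studio Authorization not required.
§10.9 closes 7:00 PM, after 6:00 PM; years in business 15 ≥ 12; is a registered nonprofit → Daytime Certificate not required.
§10.10 does not provide personal fitness instruction → Fitness Studio Registration not required.
§10.11 is a registered nonprofit → Nonprofit License required.
§10.12 seating 60 > 54 → Limited Seating License not required.

Compliance Authorization, General Business Permit, General Business Registration, Nonprofit License, Regulatory Certificate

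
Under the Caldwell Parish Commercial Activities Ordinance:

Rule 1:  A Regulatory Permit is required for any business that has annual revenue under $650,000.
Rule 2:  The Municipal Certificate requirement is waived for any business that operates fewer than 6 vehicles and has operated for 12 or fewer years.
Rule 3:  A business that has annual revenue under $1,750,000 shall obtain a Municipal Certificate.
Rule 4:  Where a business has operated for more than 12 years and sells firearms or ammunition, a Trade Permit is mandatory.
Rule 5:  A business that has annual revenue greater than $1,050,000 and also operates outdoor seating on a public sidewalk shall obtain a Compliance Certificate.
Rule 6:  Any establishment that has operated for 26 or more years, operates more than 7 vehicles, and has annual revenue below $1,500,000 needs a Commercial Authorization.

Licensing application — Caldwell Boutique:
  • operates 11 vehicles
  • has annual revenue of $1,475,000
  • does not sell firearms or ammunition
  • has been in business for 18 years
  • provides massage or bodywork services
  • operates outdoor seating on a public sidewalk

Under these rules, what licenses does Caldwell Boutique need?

Compliance Certificate, Municipal Certificate

Rule 1: revenue $1,475,000 ≥ $650,000 → Regulatory Permit not required.
Rule 2: vehicles 11 ≥ 6; years in business 18 > 12 → Municipal Certificate exemption does not apply.
Rule 3: revenue $1,475,000 < $1,750,000 → Municipal Certificate required.
Rule 4: years in business 18 > 12; does not sell firearms or ammunition → Trade Permit not required.
Rule 5: revenue $1,475,000 > $1,050,000; operates outdoor seating on a public sidewalk → Compliance Certificate required.
Rule 6: years in business 18 < 26; vehicles 11 > 7; revenue $1,475,000 < $1,500,000 → Commercial Authorization not required.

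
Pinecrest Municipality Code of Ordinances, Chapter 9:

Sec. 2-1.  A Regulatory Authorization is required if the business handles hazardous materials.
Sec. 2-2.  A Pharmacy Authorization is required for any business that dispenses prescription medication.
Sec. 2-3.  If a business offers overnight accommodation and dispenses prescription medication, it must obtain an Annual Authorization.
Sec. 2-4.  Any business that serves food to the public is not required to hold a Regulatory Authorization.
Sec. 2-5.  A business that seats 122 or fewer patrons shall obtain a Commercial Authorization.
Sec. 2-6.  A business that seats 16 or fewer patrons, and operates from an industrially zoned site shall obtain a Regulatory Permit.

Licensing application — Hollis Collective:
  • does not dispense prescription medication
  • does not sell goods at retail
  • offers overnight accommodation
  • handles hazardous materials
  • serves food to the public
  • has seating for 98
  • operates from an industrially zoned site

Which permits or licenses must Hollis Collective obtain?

Sec. 2-1. handles hazardous materials → Regulatory Authorization required.
Sec. 2-2. does not dispense prescription medication → Pharmacy Authorization not required.
Sec. 2-3. offers overnight accommodation; does not dispense prescription medication → Annual Authorization not required.
Sec. 2-4. serves food to the public → exempt from Regulatory Authorization.
Sec. 2-5. seating 98 ≤ 122 → Commercial Authorization required.
Sec. 2-6. seating 98 > 16; operates from an industrially zoned site → Regulatory Permit not required.

Commercial Authorization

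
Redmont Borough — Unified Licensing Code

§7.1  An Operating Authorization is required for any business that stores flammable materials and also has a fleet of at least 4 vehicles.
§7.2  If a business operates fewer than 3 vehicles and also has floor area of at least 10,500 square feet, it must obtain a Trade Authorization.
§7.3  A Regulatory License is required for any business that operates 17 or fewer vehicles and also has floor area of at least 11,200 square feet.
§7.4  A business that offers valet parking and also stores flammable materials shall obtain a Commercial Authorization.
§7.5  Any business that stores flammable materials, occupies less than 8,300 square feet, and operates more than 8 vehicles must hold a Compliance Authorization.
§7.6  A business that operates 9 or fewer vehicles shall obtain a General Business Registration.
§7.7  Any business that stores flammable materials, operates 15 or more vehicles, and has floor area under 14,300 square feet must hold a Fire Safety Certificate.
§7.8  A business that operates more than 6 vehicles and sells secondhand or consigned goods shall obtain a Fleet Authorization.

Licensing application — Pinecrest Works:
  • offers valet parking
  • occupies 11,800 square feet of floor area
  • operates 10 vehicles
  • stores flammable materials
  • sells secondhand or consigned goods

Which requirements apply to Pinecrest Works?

§7.1 stores flammable materials; vehicles 10 ≥ 4 → Operating Authorization required.
§7.2 vehicles 10 ≥ 3; floor area 11,800 square feet ≥ 10,500 square feet → Trade Authorization not required.
§7.3 vehicles 10 ≤ 17; floor area 11,800 square feet ≥ 11,200 square feet → Regulatory License required.
§7.4 offers valet parking; stores flammable materials → Commercial Authorization required.
§7.5 stores flammable materials; floor area 11,800 square feet ≥ 8,300 square feet; vehicles 10 > 8 → Compliance Authorization not required.
§7.6 vehicles 10 > 9 → General Business Registration not required.
§7.7 stores flammable materials; vehicles 10 < 15; floor area 11,800 square feet < 14,300 square feet → Fire Safety Certificate not required.
§7.8 vehicles 10 > 6; sells secondhand or consigned goods → Fleet Authorization required.

Commercial Authorization, Fleet Authorization, Operating Authorization, Regulatory License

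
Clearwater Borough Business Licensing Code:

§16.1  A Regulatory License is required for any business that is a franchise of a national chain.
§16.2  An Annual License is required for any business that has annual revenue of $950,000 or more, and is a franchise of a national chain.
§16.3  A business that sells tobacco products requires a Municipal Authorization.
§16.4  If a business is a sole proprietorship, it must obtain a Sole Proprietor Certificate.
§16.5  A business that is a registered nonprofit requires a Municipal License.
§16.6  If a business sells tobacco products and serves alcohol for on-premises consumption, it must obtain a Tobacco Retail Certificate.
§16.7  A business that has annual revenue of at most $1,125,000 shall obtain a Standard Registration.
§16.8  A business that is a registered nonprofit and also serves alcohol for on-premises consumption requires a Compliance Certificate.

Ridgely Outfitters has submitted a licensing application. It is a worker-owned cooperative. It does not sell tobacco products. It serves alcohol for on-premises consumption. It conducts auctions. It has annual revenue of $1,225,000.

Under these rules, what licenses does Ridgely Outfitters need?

None

§16.1 is a worker-owned cooperative (not: is a franchise of a national chain) → Regulatory License not required.
§16.2 revenue $1,225,000 ≥ $950,000; is a worker-owned cooperative (not: is a franchise of a national chain) → Annual License not required.
§16.3 does not sell tobacco products → Municipal Authorization not required.
§16.4 is a worker-owned cooperative (not: is a sole proprietorship) → Sole Proprietor Certificate not required.
§16.5 is a worker-owned cooperative (not: is a registered nonprofit) → Municipal License not required.
§16.6 does not sell tobacco products; serves alcohol for on-premises consumption → Tobacco Retail Certificate not required.
§16.7 revenue $1,225,000 > $1,125,000 → Standard Registration not required.
§16.8 is a worker-owned cooperative (not: is a registered nonprofit); serves alcohol for on-premises consumption → Compliance Certificate not required.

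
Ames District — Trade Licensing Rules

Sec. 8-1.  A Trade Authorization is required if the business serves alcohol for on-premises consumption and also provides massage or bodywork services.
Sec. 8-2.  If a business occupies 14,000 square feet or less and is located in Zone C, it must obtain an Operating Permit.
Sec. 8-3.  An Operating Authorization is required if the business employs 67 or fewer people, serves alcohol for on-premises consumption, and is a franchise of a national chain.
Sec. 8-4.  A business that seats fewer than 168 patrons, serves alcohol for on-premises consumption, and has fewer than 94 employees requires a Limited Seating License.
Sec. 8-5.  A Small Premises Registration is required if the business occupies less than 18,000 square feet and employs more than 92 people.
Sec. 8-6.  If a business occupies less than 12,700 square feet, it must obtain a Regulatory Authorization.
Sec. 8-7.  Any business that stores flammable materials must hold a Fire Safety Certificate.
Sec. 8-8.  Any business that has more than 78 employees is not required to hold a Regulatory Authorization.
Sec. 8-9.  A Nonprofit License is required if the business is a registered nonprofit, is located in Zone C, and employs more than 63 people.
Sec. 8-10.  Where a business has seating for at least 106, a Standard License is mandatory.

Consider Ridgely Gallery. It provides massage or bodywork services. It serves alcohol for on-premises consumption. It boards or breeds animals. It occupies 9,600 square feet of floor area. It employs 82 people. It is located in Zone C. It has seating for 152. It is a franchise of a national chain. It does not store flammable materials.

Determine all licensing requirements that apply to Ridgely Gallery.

Sec. 8-1. serves alcohol for on-premises consumption; provides massage or bodywork services → Trade Authorization required.
Sec. 8-2. floor area 9,600 square feet ≤ 14,000 square feet; is located in Zone C → Operating Permit required.
Sec. 8-3. employees 82 > 67; serves alcohol for on-premises consumption; is a franchise of a national chain → Operating Authorization not required.
Sec. 8-4. seating 152 < 168; serves alcohol for on-premises consumption; employees 82 < 94 → Limited Seating License required.
Sec. 8-5. floor area 9,600 square feet < 18,000 square feet; employees 82 ≤ 92 → Small Premises Registration not required.
Sec. 8-6. floor area 9,600 square feet < 12,700 square feet → Regulatory Authorization required.
Sec. 8-7. does not store flammable materials → Fire Safety Certificate not required.
Sec. 8-8. employees 82 > 78 → exempt from Regulatory Authorization.
Sec. 8-9. is a franchise of a national chain (not: is a registered nonprofit); is located in Zone C; employees 82 > 63 → Nonprofit License not required.
Sec. 8-10. seating 152 ≥ 106 → Standard License required.

Limited Seating License, Operating Permit, Standard License, Trade Authorization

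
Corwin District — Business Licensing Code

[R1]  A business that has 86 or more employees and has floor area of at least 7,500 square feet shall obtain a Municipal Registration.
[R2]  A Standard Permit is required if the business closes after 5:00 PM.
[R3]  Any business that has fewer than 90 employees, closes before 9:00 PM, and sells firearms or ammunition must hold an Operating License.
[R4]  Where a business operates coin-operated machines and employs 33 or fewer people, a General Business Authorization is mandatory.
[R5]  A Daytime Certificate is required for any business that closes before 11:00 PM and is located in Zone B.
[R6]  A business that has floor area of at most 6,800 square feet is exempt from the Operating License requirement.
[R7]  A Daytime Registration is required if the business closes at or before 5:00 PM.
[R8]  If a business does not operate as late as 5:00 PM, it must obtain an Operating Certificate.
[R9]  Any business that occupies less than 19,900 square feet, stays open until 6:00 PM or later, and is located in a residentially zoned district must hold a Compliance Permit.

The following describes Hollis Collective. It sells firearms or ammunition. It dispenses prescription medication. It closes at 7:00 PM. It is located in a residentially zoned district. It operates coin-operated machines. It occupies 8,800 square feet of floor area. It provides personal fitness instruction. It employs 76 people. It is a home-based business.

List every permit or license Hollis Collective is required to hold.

[R1] employees 76 < 86; floor area 8,800 square feet ≥ 7,500 square feet → Municipal Registration not required.
[R2] closes 7:00 PM, after 5:00 PM → Standard Permit required.
[R3] employees 76 < 90; closes 7:00 PM, at/before 9:00 PM; sells firearms or ammunition → Operating License required.
[R4] operates coin-operated machines; employees 76 > 33 → General Business Authorization not required.
[R5] closes 7:00 PM, at/before 11:00 PM; is located in a residentially zoned district (not: is located in Zone B) → Daytime Certificate not required.
[R6] floor area 8,800 square feet > 6,800 square feet → Operating License exemption does not apply.
[R7] closes 7:00 PM, after 5:00 PM → Daytime Registration not required.
[R8] closes 7:00 PM, after 5:00 PM → Operating Certificate not required.
[R9] floor area 8,800 square feet < 19,900 square feet; closes 7:00 PM, after 6:00 PM; is located in a residentially zoned district → Compliance Permit required.

Compliance Permit, Operating License, Standard Permit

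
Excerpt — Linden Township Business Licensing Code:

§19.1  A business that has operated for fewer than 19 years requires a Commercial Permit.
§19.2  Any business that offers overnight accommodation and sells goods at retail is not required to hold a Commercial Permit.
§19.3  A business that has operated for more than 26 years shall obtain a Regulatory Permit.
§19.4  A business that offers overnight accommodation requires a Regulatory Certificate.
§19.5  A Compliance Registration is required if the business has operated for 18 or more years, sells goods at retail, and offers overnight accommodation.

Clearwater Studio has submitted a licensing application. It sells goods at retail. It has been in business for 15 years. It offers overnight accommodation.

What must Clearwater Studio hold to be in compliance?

Regulatory Certificate

§19.1 years in business 15 < 19 → Commercial Permit required.
§19.2 offers overnight accommodation; sells goods at retail → exempt from Commercial Permit.
§19.3 years in business 15 ≤ 26 → Regulatory Permit not required.
§19.4 offers overnight accommodation → Regulatory Certificate required.
§19.5 years in business 15 < 18; sells goods at retail; offers overnight accommodation → Compliance Registration not required.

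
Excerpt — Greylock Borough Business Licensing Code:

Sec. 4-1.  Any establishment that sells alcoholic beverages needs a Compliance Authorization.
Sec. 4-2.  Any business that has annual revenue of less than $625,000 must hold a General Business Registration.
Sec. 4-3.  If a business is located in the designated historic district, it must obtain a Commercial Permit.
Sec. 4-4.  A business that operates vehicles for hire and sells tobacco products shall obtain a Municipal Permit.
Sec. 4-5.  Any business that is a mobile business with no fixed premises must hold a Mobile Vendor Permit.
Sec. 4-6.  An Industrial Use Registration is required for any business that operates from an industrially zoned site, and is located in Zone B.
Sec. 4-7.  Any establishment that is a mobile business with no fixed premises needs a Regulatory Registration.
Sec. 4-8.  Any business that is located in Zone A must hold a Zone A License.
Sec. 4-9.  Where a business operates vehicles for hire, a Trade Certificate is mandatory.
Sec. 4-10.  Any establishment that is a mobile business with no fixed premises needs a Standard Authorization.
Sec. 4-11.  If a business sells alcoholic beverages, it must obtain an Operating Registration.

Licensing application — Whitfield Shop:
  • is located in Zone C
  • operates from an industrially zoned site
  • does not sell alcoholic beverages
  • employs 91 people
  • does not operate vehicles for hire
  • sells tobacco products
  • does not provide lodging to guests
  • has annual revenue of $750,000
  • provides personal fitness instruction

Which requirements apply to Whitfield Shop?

None

Sec. 4-1. does not sell alcoholic beverages → Compliance Authorization not required.
Sec. 4-2. revenue $750,000 ≥ $625,000 → General Business Registration not required.
Sec. 4-3. is located in Zone C (not: is located in the designated historic district) → Commercial Permit not required.
Sec. 4-4. does not operate vehicles for hire; sells tobacco products → Municipal Permit not required.
Sec. 4-5. operates from an industrially zoned site (not: is a mobile business with no fixed premises) → Mobile Vendor Permit not required.
Sec. 4-6. operates from an industrially zoned site; is located in Zone C (not: is located in Zone B) → Industrial Use Registration not required.
Sec. 4-7. operates from an industrially zoned site (not: is a mobile business with no fixed premises) → Regulatory Registration not required.
Sec. 4-8. is located in Zone C (not: is located in Zone A) → Zone A License not required.
Sec. 4-9. does not operate vehicles for hire → Trade Certificate not required.
Sec. 4-10. operates from an industrially zoned site (not: is a mobile business with no fixed premises) → Standard Authorization not required.
Sec. 4-11. does not sell alcoholic beverages → Operating Registration not required.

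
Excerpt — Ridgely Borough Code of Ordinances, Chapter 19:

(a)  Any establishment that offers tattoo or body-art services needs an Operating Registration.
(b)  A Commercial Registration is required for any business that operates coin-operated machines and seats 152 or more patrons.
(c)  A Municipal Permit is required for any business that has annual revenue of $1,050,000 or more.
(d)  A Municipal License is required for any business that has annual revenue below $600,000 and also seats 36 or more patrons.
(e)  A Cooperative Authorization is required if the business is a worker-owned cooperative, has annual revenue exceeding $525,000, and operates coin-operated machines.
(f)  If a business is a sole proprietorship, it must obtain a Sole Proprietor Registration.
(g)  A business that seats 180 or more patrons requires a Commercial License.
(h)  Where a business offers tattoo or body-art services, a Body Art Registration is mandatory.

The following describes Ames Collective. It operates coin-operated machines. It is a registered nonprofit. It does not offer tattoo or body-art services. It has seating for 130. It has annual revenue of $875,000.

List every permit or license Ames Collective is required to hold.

None

(a) does not offer tattoo or body-art services → Operating Registration not required.
(b) operates coin-operated machines; seating 130 < 152 → Commercial Registration not required.
(c) revenue $875,000 < $1,050,000 → Municipal Permit not required.
(d) revenue $875,000 ≥ $600,000; seating 130 ≥ 36 → Municipal License not required.
(e) is a registered nonprofit (not: is a worker-owned cooperative); revenue $875,000 > $525,000; operates coin-operated machines → Cooperative Authorization not required.
(f) is a registered nonprofit (not: is a sole proprietorship) → Sole Proprietor Registration not required.
(g) seating 130 < 180 → Commercial License not required.
(h) does not offer tattoo or body-art services → Body Art Registration not required.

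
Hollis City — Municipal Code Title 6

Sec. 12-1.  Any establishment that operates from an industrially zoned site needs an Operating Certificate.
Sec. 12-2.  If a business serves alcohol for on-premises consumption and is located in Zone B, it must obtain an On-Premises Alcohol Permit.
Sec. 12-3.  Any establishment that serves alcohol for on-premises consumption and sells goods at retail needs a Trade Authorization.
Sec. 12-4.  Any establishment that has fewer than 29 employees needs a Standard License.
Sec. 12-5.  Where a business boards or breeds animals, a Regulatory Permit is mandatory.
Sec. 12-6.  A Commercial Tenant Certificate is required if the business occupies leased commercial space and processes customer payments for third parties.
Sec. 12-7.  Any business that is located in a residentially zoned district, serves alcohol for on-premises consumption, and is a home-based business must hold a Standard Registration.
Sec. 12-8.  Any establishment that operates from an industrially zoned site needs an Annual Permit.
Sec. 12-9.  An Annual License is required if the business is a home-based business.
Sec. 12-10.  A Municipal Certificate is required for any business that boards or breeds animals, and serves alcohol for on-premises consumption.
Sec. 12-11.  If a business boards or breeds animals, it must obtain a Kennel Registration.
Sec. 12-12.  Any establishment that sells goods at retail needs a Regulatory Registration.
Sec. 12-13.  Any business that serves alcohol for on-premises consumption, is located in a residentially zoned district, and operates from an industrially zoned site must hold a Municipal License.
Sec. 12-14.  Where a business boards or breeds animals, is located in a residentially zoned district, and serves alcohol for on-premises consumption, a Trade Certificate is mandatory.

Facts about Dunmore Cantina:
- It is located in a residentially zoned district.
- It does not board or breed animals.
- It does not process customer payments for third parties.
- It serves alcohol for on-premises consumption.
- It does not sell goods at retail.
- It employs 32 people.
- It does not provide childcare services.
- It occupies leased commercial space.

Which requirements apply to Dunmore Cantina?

Sec. 12-1. occupies leased commercial space (not: operates from an industrially zoned site) → Operating Certificate not required.
Sec. 12-2. serves alcohol for on-premises consumption; is located in a residentially zoned district (not: is located in Zone B) → On-Premises Alcohol Permit not required.
Sec. 12-3. serves alcohol for on-premises consumption; does not sell goods at retail → Trade Authorization not required.
Sec. 12-4. employees 32 ≥ 29 → Standard License not required.
Sec. 12-5. does not board or breed animals → Regulatory Permit not required.
Sec. 12-6. occupies leased commercial space; does not process customer payments for third parties → Commercial Tenant Certificate not required.
Sec. 12-7. is located in a residentially zoned district; serves alcohol for on-premises consumption; occupies leased commercial space (not: is a home-based business) → Standard Registration not required.
Sec. 12-8. occupies leased commercial space (not: operates from an industrially zoned site) → Annual Permit not required.
Sec. 12-9. occupies leased commercial space (not: is a home-based business) → Annual License not required.
Sec. 12-10. does not board or breed animals; serves alcohol for on-premises consumption → Municipal Certificate not required.
Sec. 12-11. does not board or breed animals → Kennel Registration not required.
Sec. 12-12. does not sell goods at retail → Regulatory Registration not required.
Sec. 12-13. serves alcohol for on-premises consumption; is located in a residentially zoned district; occupies leased commercial space (not: operates from an industrially zoned site) → Municipal License not required.
Sec. 12-14. does not board or breed animals; is located in a residentially zoned district; serves alcohol for on-premises consumption → Trade Certificate not required.

None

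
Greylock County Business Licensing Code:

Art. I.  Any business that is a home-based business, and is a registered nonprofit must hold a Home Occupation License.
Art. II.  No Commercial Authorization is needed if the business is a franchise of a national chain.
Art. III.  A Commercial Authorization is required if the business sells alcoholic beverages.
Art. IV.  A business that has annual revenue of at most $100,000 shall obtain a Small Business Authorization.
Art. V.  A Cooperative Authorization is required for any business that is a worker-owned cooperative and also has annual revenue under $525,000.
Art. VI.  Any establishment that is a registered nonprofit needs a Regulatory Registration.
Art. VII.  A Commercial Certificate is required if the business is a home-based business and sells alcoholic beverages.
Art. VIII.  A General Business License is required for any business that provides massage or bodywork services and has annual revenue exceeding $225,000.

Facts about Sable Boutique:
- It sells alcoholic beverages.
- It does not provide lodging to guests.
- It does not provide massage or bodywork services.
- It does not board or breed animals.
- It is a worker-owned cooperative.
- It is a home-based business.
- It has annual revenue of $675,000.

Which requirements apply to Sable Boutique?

Art. I. is a home-based business; is a worker-owned cooperative (not: is a registered nonprofit) → Home Occupation License not required.
Art. II. is a worker-owned cooperative (not: is a franchise of a national chain) → Commercial Authorization exemption does not apply.
Art. III. sells alcoholic beverages → Commercial Authorization required.
Art. IV. revenue $675,000 > $100,000 → Small Business Authorization not required.
Art. V. is a worker-owned cooperative; revenue $675,000 ≥ $525,000 → Cooperative Authorization not required.
Art. VI. is a worker-owned cooperative (not: is a registered nonprofit) → Regulatory Registration not required.
Art. VII. is a home-based business; sells alcoholic beverages → Commercial Certificate required.
Art. VIII. does not provide massage or bodywork services; revenue $675,000 > $225,000 → General Business License not required.

Commercial Authorization, Commercial Certificate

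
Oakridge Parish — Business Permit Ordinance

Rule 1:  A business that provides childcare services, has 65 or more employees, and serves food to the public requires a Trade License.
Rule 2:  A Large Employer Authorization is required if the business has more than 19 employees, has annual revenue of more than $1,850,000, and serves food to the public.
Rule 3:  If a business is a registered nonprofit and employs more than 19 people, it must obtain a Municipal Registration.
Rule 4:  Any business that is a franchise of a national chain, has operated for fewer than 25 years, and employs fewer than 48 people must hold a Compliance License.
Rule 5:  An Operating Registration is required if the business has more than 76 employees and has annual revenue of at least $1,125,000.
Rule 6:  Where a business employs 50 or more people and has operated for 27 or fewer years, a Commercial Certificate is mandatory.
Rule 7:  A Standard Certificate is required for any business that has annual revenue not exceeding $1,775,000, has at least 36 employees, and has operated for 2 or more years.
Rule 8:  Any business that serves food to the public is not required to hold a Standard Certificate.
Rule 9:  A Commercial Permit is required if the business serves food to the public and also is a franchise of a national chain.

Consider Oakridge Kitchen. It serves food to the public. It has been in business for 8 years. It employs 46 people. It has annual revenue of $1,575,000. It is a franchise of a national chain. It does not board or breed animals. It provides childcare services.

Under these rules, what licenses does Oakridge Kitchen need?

Rule 1: provides childcare services; employees 46 < 65; serves food to the public → Trade License not required.
Rule 2: employees 46 > 19; revenue $1,575,000 ≤ $1,850,000; serves food to the public → Large Employer Authorization not required.
Rule 3: is a franchise of a national chain (not: is a registered nonprofit); employees 46 > 19 → Municipal Registration not required.
Rule 4: is a franchise of a national chain; years in business 8 < 25; employees 46 < 48 → Compliance License required.
Rule 5: employees 46 ≤ 76; revenue $1,575,000 ≥ $1,125,000 → Operating Registration not required.
Rule 6: employees 46 < 50; years in business 8 ≤ 27 → Commercial Certificate not required.
Rule 7: revenue $1,575,000 ≤ $1,775,000; employees 46 ≥ 36; years in business 8 ≥ 2 → Standard Certificate required.
Rule 8: serves food to the public → exempt from Standard Certificate.
Rule 9: serves food to the public; is a franchise of a national chain → Commercial Permit required.

Commercial Permit, Compliance License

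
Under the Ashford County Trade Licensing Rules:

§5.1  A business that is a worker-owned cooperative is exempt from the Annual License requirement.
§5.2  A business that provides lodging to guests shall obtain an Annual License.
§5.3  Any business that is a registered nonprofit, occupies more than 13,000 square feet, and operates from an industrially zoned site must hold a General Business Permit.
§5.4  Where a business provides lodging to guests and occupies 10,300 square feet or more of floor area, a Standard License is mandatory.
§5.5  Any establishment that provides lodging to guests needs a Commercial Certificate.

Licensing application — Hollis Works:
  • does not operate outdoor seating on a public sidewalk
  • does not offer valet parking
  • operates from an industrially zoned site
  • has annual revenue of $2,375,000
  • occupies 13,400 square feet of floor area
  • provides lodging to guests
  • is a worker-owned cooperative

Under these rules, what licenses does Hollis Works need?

§5.1 is a worker-owned cooperative → exempt from Annual License.
§5.2 provides lodging to guests → Annual License required.
§5.3 is a worker-owned cooperative (not: is a registered nonprofit); floor area 13,400 square feet > 13,000 square feet; operates from an industrially zoned site → General Business Permit not required.
§5.4 provides lodging to guests; floor area 13,400 square feet ≥ 10,300 square feet → Standard License required.
§5.5 provides lodging to guests → Commercial Certificate required.

Commercial Certificate, Standard License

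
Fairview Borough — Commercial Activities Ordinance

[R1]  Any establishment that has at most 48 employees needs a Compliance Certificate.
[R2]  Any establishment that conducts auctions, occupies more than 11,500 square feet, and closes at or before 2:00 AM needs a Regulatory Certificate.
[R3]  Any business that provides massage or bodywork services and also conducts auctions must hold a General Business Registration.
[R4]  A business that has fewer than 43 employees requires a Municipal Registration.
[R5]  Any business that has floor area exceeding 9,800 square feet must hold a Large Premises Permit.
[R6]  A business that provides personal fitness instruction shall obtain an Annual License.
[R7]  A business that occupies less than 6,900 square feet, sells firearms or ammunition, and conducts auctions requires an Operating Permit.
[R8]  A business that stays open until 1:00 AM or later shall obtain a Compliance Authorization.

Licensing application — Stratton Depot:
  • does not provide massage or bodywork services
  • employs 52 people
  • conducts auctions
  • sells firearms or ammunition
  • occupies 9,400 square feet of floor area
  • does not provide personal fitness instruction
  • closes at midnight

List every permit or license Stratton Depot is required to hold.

[R1] employees 52 > 48 → Compliance Certificate not required.
[R2] conducts auctions; floor area 9,400 square feet ≤ 11,500 square feet; closes midnight, at/before 2:00 AM → Regulatory Certificate not required.
[R3] does not provide massage or bodywork services; conducts auctions → General Business Registration not required.
[R4] employees 52 ≥ 43 → Municipal Registration not required.
[R5] floor area 9,400 square feet ≤ 9,800 square feet → Large Premises Permit not required.
[R6] does not provide personal fitness instruction → Annual License not required.
[R7] floor area 9,400 square feet ≥ 6,900 square feet; sells firearms or ammunition; conducts auctions → Operating Permit not required.
[R8] closes midnight, at/before 1:00 AM → Compliance Authorization not required.

None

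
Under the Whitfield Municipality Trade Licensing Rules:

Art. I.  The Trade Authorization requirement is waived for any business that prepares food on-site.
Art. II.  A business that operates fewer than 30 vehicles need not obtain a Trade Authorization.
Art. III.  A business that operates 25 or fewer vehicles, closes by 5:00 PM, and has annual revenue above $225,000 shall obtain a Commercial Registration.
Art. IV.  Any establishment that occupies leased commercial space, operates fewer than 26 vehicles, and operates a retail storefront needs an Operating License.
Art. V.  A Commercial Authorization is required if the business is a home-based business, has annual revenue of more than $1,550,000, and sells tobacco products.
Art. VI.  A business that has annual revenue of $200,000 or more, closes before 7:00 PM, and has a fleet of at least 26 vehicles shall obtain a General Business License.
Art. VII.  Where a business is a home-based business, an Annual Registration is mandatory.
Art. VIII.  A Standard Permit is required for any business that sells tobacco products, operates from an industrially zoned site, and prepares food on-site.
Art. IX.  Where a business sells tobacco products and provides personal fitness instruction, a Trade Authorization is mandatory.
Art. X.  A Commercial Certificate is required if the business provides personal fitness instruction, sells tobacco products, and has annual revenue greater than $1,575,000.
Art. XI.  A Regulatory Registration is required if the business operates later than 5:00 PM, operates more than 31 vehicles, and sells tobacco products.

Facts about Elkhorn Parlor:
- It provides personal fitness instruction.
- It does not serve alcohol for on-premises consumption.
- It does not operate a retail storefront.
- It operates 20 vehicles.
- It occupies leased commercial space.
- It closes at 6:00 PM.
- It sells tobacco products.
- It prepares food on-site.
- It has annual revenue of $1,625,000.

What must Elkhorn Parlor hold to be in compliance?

Art. I. prepares food on-site → exempt from Trade Authorization.
Art. II. vehicles 20 < 30 → exempt from Trade Authorization.
Art. III. vehicles 20 ≤ 25; closes 6:00 PM, after 5:00 PM; revenue $1,625,000 > $225,000 → Commercial Registration not required.
Art. IV. occupies leased commercial space; vehicles 20 < 26; does not operate a retail storefront → Operating License not required.
Art. V. occupies leased commercial space (not: is a home-based business); revenue $1,625,000 > $1,550,000; sells tobacco products → Commercial Authorization not required.
Art. VI. revenue $1,625,000 ≥ $200,000; closes 6:00 PM, at/before 7:00 PM; vehicles 20 < 26 → General Business License not required.
Art. VII. occupies leased commercial space (not: is a home-based business) → Annual Registration not required.
Art. VIII. sells tobacco products; occupies leased commercial space (not: operates from an industrially zoned site); prepares food on-site → Standard Permit not required.
Art. IX. sells tobacco products; provides personal fitness instruction → Trade Authorization required.
Art. X. provides personal fitness instruction; sells tobacco products; revenue $1,625,000 > $1,575,000 → Commercial Certificate required.
Art. XI. closes 6:00 PM, after 5:00 PM; vehicles 20 ≤ 31; sells tobacco products → Regulatory Registration not required.

Commercial Certificate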